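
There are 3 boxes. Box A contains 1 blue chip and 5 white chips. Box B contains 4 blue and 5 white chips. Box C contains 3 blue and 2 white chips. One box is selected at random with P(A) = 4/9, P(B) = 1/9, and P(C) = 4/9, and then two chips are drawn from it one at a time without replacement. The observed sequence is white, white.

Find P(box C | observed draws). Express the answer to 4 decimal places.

0.1196

For each hypothesis, P(data | H) works out to: P(data | box A) = (5/6)(4/5) = 2/3; P(data | box B) = (5/9)(4/8) = 5/18; P(data | box C) = (2/5)(1/4) = 1/10.
Multiplying each by its prior: 4/9 · 2/3 = 8/27, 1/9 · 5/18 = 5/162, 4/9 · 1/10 = 2/45; summing to 301/810.
By Bayes' rule, P(box C | data) = (2/45) / (301/810) = 36/301.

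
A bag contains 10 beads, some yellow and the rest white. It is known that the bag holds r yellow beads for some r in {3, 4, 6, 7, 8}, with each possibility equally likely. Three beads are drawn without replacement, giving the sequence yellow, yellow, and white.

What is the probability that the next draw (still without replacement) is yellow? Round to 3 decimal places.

Under each hypothesis, the probability of the observed sequence is: P(data | r = 3) = (3/10)(2/9)(7/8) = 7/120; P(data | r = 4) = (4/10)(3/9)(6/8) = 1/10; P(data | r = 6) = (6/10)(5/9)(4/8) = 1/6; P(data | r = 7) = (7/10)(6/9)(3/8) = 7/40; P(data | r = 8) = (8/10)(7/9)(2/8) = 7/45.
The prior-weighted likelihoods are 1/5 · 7/120 = 7/600, 1/5 · 1/10 = 1/50, 1/5 · 1/6 = 1/30, 1/5 · 7/40 = 7/200, 1/5 · 7/45 = 7/225; these sum to 59/450.
Normalising, the posterior is P(r = 3 | data) = 21/236, P(r = 4 | data) = 9/59, P(r = 6 | data) = 15/59, P(r = 7 | data) = 63/236, P(r = 8 | data) = 14/59.
The predictive probability is P(yellow next | data) = (1/7)(21/236) + (2/7)(9/59) + (4/7)(15/59) + (5/7)(63/236) + (6/7)(14/59) = 246/413.

0.596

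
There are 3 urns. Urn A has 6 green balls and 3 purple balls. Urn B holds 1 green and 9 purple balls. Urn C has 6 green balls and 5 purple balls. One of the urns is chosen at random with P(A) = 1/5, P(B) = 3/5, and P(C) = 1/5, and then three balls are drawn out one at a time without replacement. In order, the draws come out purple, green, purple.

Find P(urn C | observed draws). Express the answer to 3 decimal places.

Under each hypothesis, the probability of the observed sequence is: P(data | urn A) = (3/9)(6/8)(2/7) = 0.071429; P(data | urn B) = (9/10)(1/9)(8/8) = 0.1; P(data | urn C) = (5/11)(6/10)(4/9) = 0.12121.
The prior-weighted likelihoods are 1/5 · 0.071429 = 0.014286, 3/5 · 0.1 = 0.06, 1/5 · 0.12121 = 0.024242; summing to 0.098528.
So P(urn C | data) = (0.024242) / (0.098528) = 0.24605.

0.246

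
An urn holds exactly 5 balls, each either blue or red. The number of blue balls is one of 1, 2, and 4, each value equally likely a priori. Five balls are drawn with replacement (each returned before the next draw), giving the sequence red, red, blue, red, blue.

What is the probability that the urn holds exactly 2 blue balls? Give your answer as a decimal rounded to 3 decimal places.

For each hypothesis, P(data | H) works out to: P(data | r = 1) = (4/5)(4/5)(1/5)(4/5)(1/5) = 0.02048; P(data | r = 2) = (3/5)(3/5)(2/5)(3/5)(2/5) = 0.03456; P(data | r = 4) = (1/5)(1/5)(4/5)(1/5)(4/5) = 0.00512.
The prior-weighted likelihoods are 1/3 · 0.02048 = 0.0068267, 1/3 · 0.03456 = 0.01152, 1/3 · 0.00512 = 0.0017067; these sum to 0.020053.
Therefore the posterior P(r = 2 | data) = (0.01152) / (0.020053) = 0.57447.

0.574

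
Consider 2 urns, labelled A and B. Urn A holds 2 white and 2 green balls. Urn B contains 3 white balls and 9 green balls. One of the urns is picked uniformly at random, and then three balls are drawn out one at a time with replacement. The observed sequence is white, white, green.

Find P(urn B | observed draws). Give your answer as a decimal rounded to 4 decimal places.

0.2727

Compute the likelihood of the observed sequence for each case: P(data | urn A) = (2/4)(2/4)(2/4) = 1/8; P(data | urn B) = (3/12)(3/12)(9/12) = 3/64.
Weighting by the prior gives 1/2 · 1/8 = 1/16, 1/2 · 3/64 = 3/128; these sum to 11/128.
Hence P(urn B | data) = (3/128) / (11/128) = 3/11.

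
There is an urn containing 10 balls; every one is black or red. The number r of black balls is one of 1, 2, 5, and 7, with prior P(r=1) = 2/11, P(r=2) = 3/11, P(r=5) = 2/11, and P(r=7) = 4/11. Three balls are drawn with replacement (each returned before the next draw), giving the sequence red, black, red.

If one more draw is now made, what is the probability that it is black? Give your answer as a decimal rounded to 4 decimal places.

For each hypothesis, P(data | H) works out to: P(data | r = 1) = (9/10)(1/10)(9/10) = 0.081; P(data | r = 2) = (8/10)(2/10)(8/10) = 0.128; P(data | r = 5) = (5/10)(5/10)(5/10) = 0.125; P(data | r = 7) = (3/10)(7/10)(3/10) = 0.063.
Multiplying each by its prior: 2/11 · 0.081 = 0.014727, 3/11 · 0.128 = 0.034909, 2/11 · 0.125 = 0.022727, 4/11 · 0.063 = 0.022909; with total 0.095273.
Dividing through by the total gives posterior P(r = 1 | data) = 0.15458, P(r = 2 | data) = 0.36641, P(r = 5 | data) = 0.23855, P(r = 7 | data) = 0.24046.
Averaging over the posterior, P(black next | data) = (1/10)(0.15458) + (1/5)(0.36641) + (1/2)(0.23855) + (7/10)(0.24046) = 0.37634.

0.3763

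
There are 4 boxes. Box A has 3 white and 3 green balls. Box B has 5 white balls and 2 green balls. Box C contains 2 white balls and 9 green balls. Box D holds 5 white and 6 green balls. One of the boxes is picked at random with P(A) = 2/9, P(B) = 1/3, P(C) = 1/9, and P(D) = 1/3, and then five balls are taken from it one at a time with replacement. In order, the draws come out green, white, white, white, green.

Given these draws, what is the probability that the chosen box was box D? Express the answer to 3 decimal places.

0.350

Under each hypothesis, the probability of the observed sequence is: P(data | box A) = (3/6)(3/6)(3/6)(3/6)(3/6) = 0.03125; P(data | box B) = (2/7)(5/7)(5/7)(5/7)(2/7) = 0.02975; P(data | box C) = (9/11)(2/11)(2/11)(2/11)(9/11) = 0.0040236; P(data | box D) = (6/11)(5/11)(5/11)(5/11)(6/11) = 0.027941.
Weighting by the prior gives 2/9 · 0.03125 = 0.0069444, 1/3 · 0.02975 = 0.0099165, 1/9 · 0.0040236 = 0.00044706, 1/3 · 0.027941 = 0.0093138; these sum to 0.026622.
So P(box D | data) = (0.0093138) / (0.026622) = 0.34986.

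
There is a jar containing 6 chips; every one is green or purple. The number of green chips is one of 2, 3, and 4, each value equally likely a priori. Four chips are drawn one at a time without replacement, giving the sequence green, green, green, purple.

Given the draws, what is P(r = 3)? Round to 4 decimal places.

0.2727

For each hypothesis, P(data | H) works out to: P(data | r = 2) = (2/6)(1/5)(0/4) = 0; P(data | r = 3) = (3/6)(2/5)(1/4)(3/3) = 1/20; P(data | r = 4) = (4/6)(3/5)(2/4)(2/3) = 2/15.
Weighting by the prior gives 1/3 · 0 = 0, 1/3 · 1/20 = 1/60, 1/3 · 2/15 = 2/45; summing to 11/180.
Hence P(r = 3 | data) = (1/60) / (11/180) = 3/11.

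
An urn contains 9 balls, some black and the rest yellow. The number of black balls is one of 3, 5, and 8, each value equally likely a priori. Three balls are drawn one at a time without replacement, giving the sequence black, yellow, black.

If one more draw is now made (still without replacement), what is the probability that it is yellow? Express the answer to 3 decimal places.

0.407

Under each hypothesis, the probability of the observed sequence is: P(data | r = 3) = (3/9)(6/8)(2/7) = 1/14; P(data | r = 5) = (5/9)(4/8)(4/7) = 10/63; P(data | r = 8) = (8/9)(1/8)(7/7) = 1/9.
Weighting by the prior gives 1/3 · 1/14 = 1/42, 1/3 · 10/63 = 10/189, 1/3 · 1/9 = 1/27; with total 43/378.
Dividing through by the total gives posterior P(r = 3 | data) = 9/43, P(r = 5 | data) = 20/43, P(r = 8 | data) = 14/43.
Averaging over the posterior, P(yellow next | data) = (5/6)(9/43) + (1/2)(20/43) + (0)(14/43) = 35/86.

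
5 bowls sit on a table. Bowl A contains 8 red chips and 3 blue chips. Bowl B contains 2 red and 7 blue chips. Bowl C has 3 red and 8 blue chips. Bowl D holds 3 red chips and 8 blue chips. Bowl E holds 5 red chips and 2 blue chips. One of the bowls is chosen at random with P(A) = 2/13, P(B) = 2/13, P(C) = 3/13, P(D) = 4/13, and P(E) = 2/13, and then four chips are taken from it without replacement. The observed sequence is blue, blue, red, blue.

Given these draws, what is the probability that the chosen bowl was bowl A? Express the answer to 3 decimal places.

0.010

For each hypothesis, P(data | H) works out to: P(data | bowl A) = (3/11)(2/10)(8/9)(1/8) = 0.0060606; P(data | bowl B) = (7/9)(6/8)(2/7)(5/6) = 0.13889; P(data | bowl C) = (8/11)(7/10)(3/9)(6/8) = 0.12727; P(data | bowl D) = (8/11)(7/10)(3/9)(6/8) = 0.12727; P(data | bowl E) = (2/7)(1/6)(5/5)(0/4) = 0.
Multiplying each by its prior: 2/13 · 0.0060606 = 0.0009324, 2/13 · 0.13889 = 0.021368, 3/13 · 0.12727 = 0.029371, 4/13 · 0.12727 = 0.039161, 2/13 · 0 = 0; these sum to 0.090831.
Hence P(bowl A | data) = (0.0009324) / (0.090831) = 0.010265.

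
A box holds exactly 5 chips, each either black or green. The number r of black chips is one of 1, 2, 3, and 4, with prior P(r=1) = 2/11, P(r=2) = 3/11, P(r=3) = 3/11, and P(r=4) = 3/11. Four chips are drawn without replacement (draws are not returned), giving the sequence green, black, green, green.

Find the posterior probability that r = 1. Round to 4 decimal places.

0.5714

For each hypothesis, P(data | H) works out to: P(data | r = 1) = (4/5)(1/4)(3/3)(2/2) = 1/5; P(data | r = 2) = (3/5)(2/4)(2/3)(1/2) = 1/10; P(data | r = 3) = (2/5)(3/4)(1/3)(0/2) = 0; P(data | r = 4) = (1/5)(4/4)(0/3) = 0.
Weighting by the prior gives 2/11 · 1/5 = 2/55, 3/11 · 1/10 = 3/110, 3/11 · 0 = 0, 3/11 · 0 = 0; with total 7/110.
Therefore the posterior P(r = 1 | data) = (2/55) / (7/110) = 4/7.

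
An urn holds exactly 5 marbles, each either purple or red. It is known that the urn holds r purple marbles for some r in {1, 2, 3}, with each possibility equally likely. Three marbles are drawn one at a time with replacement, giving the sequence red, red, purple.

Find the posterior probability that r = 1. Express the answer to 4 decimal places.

Compute the likelihood of the observed sequence for each case: P(data | r = 1) = (4/5)(4/5)(1/5) = 16/125; P(data | r = 2) = (3/5)(3/5)(2/5) = 18/125; P(data | r = 3) = (2/5)(2/5)(3/5) = 12/125.
Multiplying each by its prior: 1/3 · 16/125 = 16/375, 1/3 · 18/125 = 6/125, 1/3 · 12/125 = 4/125; summing to 46/375.
Hence P(r = 1 | data) = (16/375) / (46/375) = 8/23.

0.3478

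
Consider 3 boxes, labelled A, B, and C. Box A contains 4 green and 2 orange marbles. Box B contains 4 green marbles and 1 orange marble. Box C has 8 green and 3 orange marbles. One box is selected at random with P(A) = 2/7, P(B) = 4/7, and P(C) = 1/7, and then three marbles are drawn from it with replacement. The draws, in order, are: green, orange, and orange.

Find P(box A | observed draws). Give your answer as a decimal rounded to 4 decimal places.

Compute the likelihood of the observed sequence for each case: P(data | box A) = (4/6)(2/6)(2/6) = 0.074074; P(data | box B) = (4/5)(1/5)(1/5) = 0.032; P(data | box C) = (8/11)(3/11)(3/11) = 0.054095.
Weighting by the prior gives 2/7 · 0.074074 = 0.021164, 4/7 · 0.032 = 0.018286, 1/7 · 0.054095 = 0.0077278; these sum to 0.047178.
Therefore the posterior P(box A | data) = (0.021164) / (0.047178) = 0.4486.

0.4486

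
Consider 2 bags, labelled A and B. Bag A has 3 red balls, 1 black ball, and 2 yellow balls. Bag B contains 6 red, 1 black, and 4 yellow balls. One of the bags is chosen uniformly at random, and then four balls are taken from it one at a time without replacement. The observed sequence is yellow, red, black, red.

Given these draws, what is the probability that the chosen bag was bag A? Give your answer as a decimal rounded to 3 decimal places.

0.688

Under each hypothesis, the probability of the observed sequence is: P(data | bag A) = (2/6)(3/5)(1/4)(2/3) = 1/30; P(data | bag B) = (4/11)(6/10)(1/9)(5/8) = 1/66.
Weighting by the prior gives 1/2 · 1/30 = 1/60, 1/2 · 1/66 = 1/132; these sum to 4/165.
Therefore the posterior P(bag A | data) = (1/60) / (4/165) = 11/16.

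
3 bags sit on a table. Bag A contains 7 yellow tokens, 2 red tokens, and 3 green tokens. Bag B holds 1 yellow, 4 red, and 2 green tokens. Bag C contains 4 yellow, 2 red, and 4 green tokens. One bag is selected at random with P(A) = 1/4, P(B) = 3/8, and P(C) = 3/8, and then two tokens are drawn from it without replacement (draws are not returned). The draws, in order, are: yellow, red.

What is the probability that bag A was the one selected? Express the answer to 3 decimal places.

0.277

The likelihood of the observed sequence under each hypothesis: P(data | bag A) = (7/12)(2/11) = 0.10606; P(data | bag B) = (1/7)(4/6) = 0.095238; P(data | bag C) = (4/10)(2/9) = 0.088889.
Weighting by the prior gives 1/4 · 0.10606 = 0.026515, 3/8 · 0.095238 = 0.035714, 3/8 · 0.088889 = 0.033333; these sum to 0.095563.
Hence P(bag A | data) = (0.026515) / (0.095563) = 0.27746.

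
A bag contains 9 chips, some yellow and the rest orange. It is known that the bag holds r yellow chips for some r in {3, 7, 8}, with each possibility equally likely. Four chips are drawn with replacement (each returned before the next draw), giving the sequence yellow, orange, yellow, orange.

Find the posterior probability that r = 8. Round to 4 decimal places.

0.1096

Compute the likelihood of the observed sequence for each case: P(data | r = 3) = (3/9)(6/9)(3/9)(6/9) = 0.049383; P(data | r = 7) = (7/9)(2/9)(7/9)(2/9) = 0.029873; P(data | r = 8) = (8/9)(1/9)(8/9)(1/9) = 0.0097546.
The prior-weighted likelihoods are 1/3 · 0.049383 = 0.016461, 1/3 · 0.029873 = 0.0099578, 1/3 · 0.0097546 = 0.0032515; with total 0.02967.
Therefore the posterior P(r = 8 | data) = (0.0032515) / (0.02967) = 0.10959.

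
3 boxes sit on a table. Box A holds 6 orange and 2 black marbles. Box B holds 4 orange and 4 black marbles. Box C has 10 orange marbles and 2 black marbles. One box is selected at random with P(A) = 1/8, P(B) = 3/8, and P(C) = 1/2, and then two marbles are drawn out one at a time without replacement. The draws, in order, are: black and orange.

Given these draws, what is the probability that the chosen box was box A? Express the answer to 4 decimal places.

The likelihood of the observed sequence under each hypothesis: P(data | box A) = (2/8)(6/7) = 0.21429; P(data | box B) = (4/8)(4/7) = 0.28571; P(data | box C) = (2/12)(10/11) = 0.15152.
The prior-weighted likelihoods are 1/8 · 0.21429 = 0.026786, 3/8 · 0.28571 = 0.10714, 1/2 · 0.15152 = 0.075758; with total 0.20969.
So P(box A | data) = (0.026786) / (0.20969) = 0.12774.

0.1277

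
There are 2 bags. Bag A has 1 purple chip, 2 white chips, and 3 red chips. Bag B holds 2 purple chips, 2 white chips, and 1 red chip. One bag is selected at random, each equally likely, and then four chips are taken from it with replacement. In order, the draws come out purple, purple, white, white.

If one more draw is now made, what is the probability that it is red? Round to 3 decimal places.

0.232

The likelihood of the observed sequence under each hypothesis: P(data | bag A) = (1/6)(1/6)(2/6)(2/6) = 0.0030864; P(data | bag B) = (2/5)(2/5)(2/5)(2/5) = 0.0256.
Weighting by the prior gives 1/2 · 0.0030864 = 0.0015432, 1/2 · 0.0256 = 0.0128; summing to 0.014343.
The posterior is then P(bag A | data) = 0.10759, P(bag B | data) = 0.89241.
So P(red next | data) = Σ P(red next | H) P(H | data) = (1/2)(0.10759) + (1/5)(0.89241) = 0.23228.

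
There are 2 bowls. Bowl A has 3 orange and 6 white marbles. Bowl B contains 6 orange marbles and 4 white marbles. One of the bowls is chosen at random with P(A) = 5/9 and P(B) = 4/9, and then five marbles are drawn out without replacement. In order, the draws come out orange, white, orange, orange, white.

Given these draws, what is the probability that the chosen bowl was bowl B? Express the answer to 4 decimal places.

Under each hypothesis, the probability of the observed sequence is: P(data | bowl A) = (3/9)(6/8)(2/7)(1/6)(5/5) = 1/84; P(data | bowl B) = (6/10)(4/9)(5/8)(4/7)(3/6) = 1/21.
The prior-weighted likelihoods are 5/9 · 1/84 = 5/756, 4/9 · 1/21 = 4/189; summing to 1/36.
By Bayes' rule, P(bowl B | data) = (4/189) / (1/36) = 16/21.

0.7619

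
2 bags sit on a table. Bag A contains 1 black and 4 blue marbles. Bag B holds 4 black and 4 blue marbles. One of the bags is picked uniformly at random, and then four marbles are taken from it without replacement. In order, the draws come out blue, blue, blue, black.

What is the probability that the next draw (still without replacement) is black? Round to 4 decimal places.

Compute the likelihood of the observed sequence for each case: P(data | bag A) = (4/5)(3/4)(2/3)(1/2) = 1/5; P(data | bag B) = (4/8)(3/7)(2/6)(4/5) = 2/35.
The prior-weighted likelihoods are 1/2 · 1/5 = 1/10, 1/2 · 2/35 = 1/35; summing to 9/70.
The posterior is then P(bag A | data) = 7/9, P(bag B | data) = 2/9.
The predictive probability is P(black next | data) = (0)(7/9) + (3/4)(2/9) = 1/6.

0.1667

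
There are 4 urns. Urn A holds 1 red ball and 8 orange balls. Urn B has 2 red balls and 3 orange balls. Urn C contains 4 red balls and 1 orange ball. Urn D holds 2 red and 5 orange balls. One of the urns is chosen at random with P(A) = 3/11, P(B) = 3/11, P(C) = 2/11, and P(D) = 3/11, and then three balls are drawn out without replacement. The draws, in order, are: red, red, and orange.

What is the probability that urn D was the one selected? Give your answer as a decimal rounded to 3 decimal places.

0.169

Under each hypothesis, the probability of the observed sequence is: P(data | urn A) = (1/9)(0/8) = 0; P(data | urn B) = (2/5)(1/4)(3/3) = 1/10; P(data | urn C) = (4/5)(3/4)(1/3) = 1/5; P(data | urn D) = (2/7)(1/6)(5/5) = 1/21.
Multiplying each by its prior: 3/11 · 0 = 0, 3/11 · 1/10 = 3/110, 2/11 · 1/5 = 2/55, 3/11 · 1/21 = 1/77; summing to 59/770.
By Bayes' rule, P(urn D | data) = (1/77) / (59/770) = 10/59.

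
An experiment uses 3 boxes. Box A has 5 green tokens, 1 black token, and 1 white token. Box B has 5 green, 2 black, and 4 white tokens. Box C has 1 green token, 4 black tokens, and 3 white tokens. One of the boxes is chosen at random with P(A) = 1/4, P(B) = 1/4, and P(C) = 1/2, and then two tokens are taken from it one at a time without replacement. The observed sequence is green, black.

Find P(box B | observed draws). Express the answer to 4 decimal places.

0.2577

Compute the likelihood of the observed sequence for each case: P(data | box A) = (5/7)(1/6) = 0.11905; P(data | box B) = (5/11)(2/10) = 0.090909; P(data | box C) = (1/8)(4/7) = 0.071429.
The prior-weighted likelihoods are 1/4 · 0.11905 = 0.029762, 1/4 · 0.090909 = 0.022727, 1/2 · 0.071429 = 0.035714; these sum to 0.088203.
Therefore the posterior P(box B | data) = (0.022727) / (0.088203) = 0.25767.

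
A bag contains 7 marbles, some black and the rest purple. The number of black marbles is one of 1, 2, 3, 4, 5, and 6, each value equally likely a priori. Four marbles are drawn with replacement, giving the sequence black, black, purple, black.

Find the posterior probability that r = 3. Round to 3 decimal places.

0.133

Compute the likelihood of the observed sequence for each case: P(data | r = 1) = (1/7)(1/7)(6/7)(1/7) = 0.002499; P(data | r = 2) = (2/7)(2/7)(5/7)(2/7) = 0.01666; P(data | r = 3) = (3/7)(3/7)(4/7)(3/7) = 0.044981; P(data | r = 4) = (4/7)(4/7)(3/7)(4/7) = 0.079967; P(data | r = 5) = (5/7)(5/7)(2/7)(5/7) = 0.10412; P(data | r = 6) = (6/7)(6/7)(1/7)(6/7) = 0.089963.
Weighting by the prior gives 1/6 · 0.002499 = 0.00041649, 1/6 · 0.01666 = 0.0027766, 1/6 · 0.044981 = 0.0074969, 1/6 · 0.079967 = 0.013328, 1/6 · 0.10412 = 0.017354, 1/6 · 0.089963 = 0.014994; summing to 0.056365.
Therefore the posterior P(r = 3 | data) = (0.0074969) / (0.056365) = 0.133.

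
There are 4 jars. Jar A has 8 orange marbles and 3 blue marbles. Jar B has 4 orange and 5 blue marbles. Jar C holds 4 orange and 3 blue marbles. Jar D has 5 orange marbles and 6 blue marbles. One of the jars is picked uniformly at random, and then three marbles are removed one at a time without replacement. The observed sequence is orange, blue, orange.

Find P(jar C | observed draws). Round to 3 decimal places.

The likelihood of the observed sequence under each hypothesis: P(data | jar A) = (8/11)(3/10)(7/9) = 0.1697; P(data | jar B) = (4/9)(5/8)(3/7) = 0.11905; P(data | jar C) = (4/7)(3/6)(3/5) = 0.17143; P(data | jar D) = (5/11)(6/10)(4/9) = 0.12121.
Multiplying each by its prior: 1/4 · 0.1697 = 0.042424, 1/4 · 0.11905 = 0.029762, 1/4 · 0.17143 = 0.042857, 1/4 · 0.12121 = 0.030303; with total 0.14535.
So P(jar C | data) = (0.042857) / (0.14535) = 0.29486.

0.295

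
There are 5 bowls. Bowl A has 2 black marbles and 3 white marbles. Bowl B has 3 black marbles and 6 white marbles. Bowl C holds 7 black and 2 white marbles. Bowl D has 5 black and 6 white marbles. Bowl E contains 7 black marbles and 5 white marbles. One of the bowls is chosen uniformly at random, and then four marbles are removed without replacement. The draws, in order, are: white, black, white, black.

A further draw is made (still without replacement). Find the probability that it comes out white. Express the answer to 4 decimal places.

The likelihood of the observed sequence under each hypothesis: P(data | bowl A) = (3/5)(2/4)(2/3)(1/2) = 0.1; P(data | bowl B) = (6/9)(3/8)(5/7)(2/6) = 0.059524; P(data | bowl C) = (2/9)(7/8)(1/7)(6/6) = 0.027778; P(data | bowl D) = (6/11)(5/10)(5/9)(4/8) = 0.075758; P(data | bowl E) = (5/12)(7/11)(4/10)(6/9) = 0.070707.
Multiplying each by its prior: 1/5 · 0.1 = 0.02, 1/5 · 0.059524 = 0.011905, 1/5 · 0.027778 = 0.0055556, 1/5 · 0.075758 = 0.015152, 1/5 · 0.070707 = 0.014141; these sum to 0.066753.
Dividing through by the total gives posterior P(bowl A | data) = 0.29961, P(bowl B | data) = 0.17834, P(bowl C | data) = 0.083225, P(bowl D | data) = 0.22698, P(bowl E | data) = 0.21185.
The predictive probability is P(white next | data) = (1)(0.29961) + (4/5)(0.17834) + (0)(0.083225) + (4/7)(0.22698) + (3/8)(0.21185) = 0.65143.

0.6514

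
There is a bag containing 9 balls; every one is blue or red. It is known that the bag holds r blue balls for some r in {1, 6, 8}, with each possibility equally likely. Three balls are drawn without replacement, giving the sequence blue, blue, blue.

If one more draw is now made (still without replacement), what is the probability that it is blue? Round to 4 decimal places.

Compute the likelihood of the observed sequence for each case: P(data | r = 1) = (1/9)(0/8) = 0; P(data | r = 6) = (6/9)(5/8)(4/7) = 5/21; P(data | r = 8) = (8/9)(7/8)(6/7) = 2/3.
The prior-weighted likelihoods are 1/3 · 0 = 0, 1/3 · 5/21 = 5/63, 1/3 · 2/3 = 2/9; with total 19/63.
Normalising, the posterior is P(r = 1 | data) = 0, P(r = 6 | data) = 5/19, P(r = 8 | data) = 14/19.
Averaging over the posterior, P(blue next | data) = (1/2)(5/19) + (5/6)(14/19) = 85/114.

0.7456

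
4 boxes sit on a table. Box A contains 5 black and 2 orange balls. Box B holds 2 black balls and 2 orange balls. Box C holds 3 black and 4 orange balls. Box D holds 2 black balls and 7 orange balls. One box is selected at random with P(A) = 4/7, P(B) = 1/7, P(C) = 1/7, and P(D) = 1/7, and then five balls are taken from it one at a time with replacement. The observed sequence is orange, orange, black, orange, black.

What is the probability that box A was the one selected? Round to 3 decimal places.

The likelihood of the observed sequence under each hypothesis: P(data | box A) = (2/7)(2/7)(5/7)(2/7)(5/7) = 0.0119; P(data | box B) = (2/4)(2/4)(2/4)(2/4)(2/4) = 0.03125; P(data | box C) = (4/7)(4/7)(3/7)(4/7)(3/7) = 0.034271; P(data | box D) = (7/9)(7/9)(2/9)(7/9)(2/9) = 0.023235.
Weighting by the prior gives 4/7 · 0.0119 = 0.0067999, 1/7 · 0.03125 = 0.0044643, 1/7 · 0.034271 = 0.0048959, 1/7 · 0.023235 = 0.0033193; summing to 0.019479.
So P(box A | data) = (0.0067999) / (0.019479) = 0.34908.

0.349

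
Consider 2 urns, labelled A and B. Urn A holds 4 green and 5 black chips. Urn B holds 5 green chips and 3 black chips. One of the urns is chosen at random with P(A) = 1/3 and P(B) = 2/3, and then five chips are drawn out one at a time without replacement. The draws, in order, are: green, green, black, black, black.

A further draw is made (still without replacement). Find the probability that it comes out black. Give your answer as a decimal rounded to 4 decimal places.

0.2857

For each hypothesis, P(data | H) works out to: P(data | urn A) = (4/9)(3/8)(5/7)(4/6)(3/5) = 1/21; P(data | urn B) = (5/8)(4/7)(3/6)(2/5)(1/4) = 1/56.
Weighting by the prior gives 1/3 · 1/21 = 1/63, 2/3 · 1/56 = 1/84; with total 1/36.
Dividing through by the total gives posterior P(urn A | data) = 4/7, P(urn B | data) = 3/7.
Averaging over the posterior, P(black next | data) = (1/2)(4/7) + (0)(3/7) = 2/7.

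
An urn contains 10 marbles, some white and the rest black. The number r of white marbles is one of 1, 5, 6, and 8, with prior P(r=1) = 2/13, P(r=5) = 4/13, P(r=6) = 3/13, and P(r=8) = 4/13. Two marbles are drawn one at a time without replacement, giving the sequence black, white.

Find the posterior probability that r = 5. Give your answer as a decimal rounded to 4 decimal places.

Under each hypothesis, the probability of the observed sequence is: P(data | r = 1) = (9/10)(1/9) = 1/10; P(data | r = 5) = (5/10)(5/9) = 5/18; P(data | r = 6) = (4/10)(6/9) = 4/15; P(data | r = 8) = (2/10)(8/9) = 8/45.
Weighting by the prior gives 2/13 · 1/10 = 1/65, 4/13 · 5/18 = 10/117, 3/13 · 4/15 = 4/65, 4/13 · 8/45 = 32/585; summing to 127/585.
So P(r = 5 | data) = (10/117) / (127/585) = 50/127.

0.3937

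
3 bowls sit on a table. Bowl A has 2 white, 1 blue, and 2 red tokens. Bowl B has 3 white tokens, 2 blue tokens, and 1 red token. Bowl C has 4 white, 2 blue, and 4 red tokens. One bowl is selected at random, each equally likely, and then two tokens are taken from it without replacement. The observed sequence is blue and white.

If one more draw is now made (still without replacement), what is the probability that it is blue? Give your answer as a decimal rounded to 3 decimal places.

The likelihood of the observed sequence under each hypothesis: P(data | bowl A) = (1/5)(2/4) = 1/10; P(data | bowl B) = (2/6)(3/5) = 1/5; P(data | bowl C) = (2/10)(4/9) = 4/45.
Multiplying each by its prior: 1/3 · 1/10 = 1/30, 1/3 · 1/5 = 1/15, 1/3 · 4/45 = 4/135; summing to 7/54.
Dividing through by the total gives posterior P(bowl A | data) = 9/35, P(bowl B | data) = 18/35, P(bowl C | data) = 8/35.
Averaging over the posterior, P(blue next | data) = (0)(9/35) + (1/4)(18/35) + (1/8)(8/35) = 11/70.

0.157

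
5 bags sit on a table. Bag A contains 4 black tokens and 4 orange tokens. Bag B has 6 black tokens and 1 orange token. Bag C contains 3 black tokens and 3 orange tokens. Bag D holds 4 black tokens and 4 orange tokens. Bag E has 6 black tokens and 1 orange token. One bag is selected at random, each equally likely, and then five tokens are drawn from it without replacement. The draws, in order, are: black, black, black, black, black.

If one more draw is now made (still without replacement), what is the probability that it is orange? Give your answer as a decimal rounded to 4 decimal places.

0.5000

Under each hypothesis, the probability of the observed sequence is: P(data | bag A) = (4/8)(3/7)(2/6)(1/5)(0/4) = 0; P(data | bag B) = (6/7)(5/6)(4/5)(3/4)(2/3) = 2/7; P(data | bag C) = (3/6)(2/5)(1/4)(0/3) = 0; P(data | bag D) = (4/8)(3/7)(2/6)(1/5)(0/4) = 0; P(data | bag E) = (6/7)(5/6)(4/5)(3/4)(2/3) = 2/7.
Weighting by the prior gives 1/5 · 0 = 0, 1/5 · 2/7 = 2/35, 1/5 · 0 = 0, 1/5 · 0 = 0, 1/5 · 2/7 = 2/35; these sum to 4/35.
Normalising, the posterior is P(bag A | data) = 0, P(bag B | data) = 1/2, P(bag C | data) = 0, P(bag D | data) = 0, P(bag E | data) = 1/2.
The predictive probability is P(orange next | data) = (1/2)(1/2) + (1/2)(1/2) = 1/2.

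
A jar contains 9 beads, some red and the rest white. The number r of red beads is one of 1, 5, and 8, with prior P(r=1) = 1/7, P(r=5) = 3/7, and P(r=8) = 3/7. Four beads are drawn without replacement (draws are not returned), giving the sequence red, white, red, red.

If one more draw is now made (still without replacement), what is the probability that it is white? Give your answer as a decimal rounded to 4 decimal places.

For each hypothesis, P(data | H) works out to: P(data | r = 1) = (1/9)(8/8)(0/7) = 0; P(data | r = 5) = (5/9)(4/8)(4/7)(3/6) = 5/63; P(data | r = 8) = (8/9)(1/8)(7/7)(6/6) = 1/9.
Multiplying each by its prior: 1/7 · 0 = 0, 3/7 · 5/63 = 5/147, 3/7 · 1/9 = 1/21; these sum to 4/49.
Dividing through by the total gives posterior P(r = 1 | data) = 0, P(r = 5 | data) = 5/12, P(r = 8 | data) = 7/12.
So P(white next | data) = Σ P(white next | H) P(H | data) = (3/5)(5/12) + (0)(7/12) = 1/4.

0.2500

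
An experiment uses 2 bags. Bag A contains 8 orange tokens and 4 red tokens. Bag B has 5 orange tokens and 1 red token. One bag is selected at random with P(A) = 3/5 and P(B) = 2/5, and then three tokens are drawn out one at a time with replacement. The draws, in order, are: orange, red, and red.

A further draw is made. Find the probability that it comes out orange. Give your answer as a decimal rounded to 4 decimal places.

0.6954

Under each hypothesis, the probability of the observed sequence is: P(data | bag A) = (8/12)(4/12)(4/12) = 2/27; P(data | bag B) = (5/6)(1/6)(1/6) = 5/216.
Multiplying each by its prior: 3/5 · 2/27 = 2/45, 2/5 · 5/216 = 1/108; with total 29/540.
Dividing through by the total gives posterior P(bag A | data) = 24/29, P(bag B | data) = 5/29.
So P(orange next | data) = Σ P(orange next | H) P(H | data) = (2/3)(24/29) + (5/6)(5/29) = 121/174.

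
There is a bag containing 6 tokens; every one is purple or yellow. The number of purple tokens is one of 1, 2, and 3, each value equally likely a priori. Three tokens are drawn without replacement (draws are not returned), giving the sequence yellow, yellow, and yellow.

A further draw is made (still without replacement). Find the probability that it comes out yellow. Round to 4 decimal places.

0.5333

The likelihood of the observed sequence under each hypothesis: P(data | r = 1) = (5/6)(4/5)(3/4) = 1/2; P(data | r = 2) = (4/6)(3/5)(2/4) = 1/5; P(data | r = 3) = (3/6)(2/5)(1/4) = 1/20.
The prior-weighted likelihoods are 1/3 · 1/2 = 1/6, 1/3 · 1/5 = 1/15, 1/3 · 1/20 = 1/60; these sum to 1/4.
The posterior is then P(r = 1 | data) = 2/3, P(r = 2 | data) = 4/15, P(r = 3 | data) = 1/15.
The predictive probability is P(yellow next | data) = (2/3)(2/3) + (1/3)(4/15) + (0)(1/15) = 8/15.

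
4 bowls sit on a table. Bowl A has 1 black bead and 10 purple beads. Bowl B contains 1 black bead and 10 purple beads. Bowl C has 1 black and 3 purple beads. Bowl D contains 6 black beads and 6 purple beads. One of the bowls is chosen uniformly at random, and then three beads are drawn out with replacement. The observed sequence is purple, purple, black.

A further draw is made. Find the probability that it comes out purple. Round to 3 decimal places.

0.732

The likelihood of the observed sequence under each hypothesis: P(data | bowl A) = (10/11)(10/11)(1/11) = 0.075131; P(data | bowl B) = (10/11)(10/11)(1/11) = 0.075131; P(data | bowl C) = (3/4)(3/4)(1/4) = 0.14062; P(data | bowl D) = (6/12)(6/12)(6/12) = 0.125.
Multiplying each by its prior: 1/4 · 0.075131 = 0.018783, 1/4 · 0.075131 = 0.018783, 1/4 · 0.14062 = 0.035156, 1/4 · 0.125 = 0.03125; summing to 0.10397.
Dividing through by the total gives posterior P(bowl A | data) = 0.18065, P(bowl B | data) = 0.18065, P(bowl C | data) = 0.33813, P(bowl D | data) = 0.30056.
The predictive probability is P(purple next | data) = (10/11)(0.18065) + (10/11)(0.18065) + (3/4)(0.33813) + (1/2)(0.30056) = 0.73234.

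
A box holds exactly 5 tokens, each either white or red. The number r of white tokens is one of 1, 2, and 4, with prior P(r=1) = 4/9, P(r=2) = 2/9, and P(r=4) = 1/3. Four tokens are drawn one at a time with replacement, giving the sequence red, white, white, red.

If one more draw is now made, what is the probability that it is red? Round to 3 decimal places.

0.565

Under each hypothesis, the probability of the observed sequence is: P(data | r = 1) = (4/5)(1/5)(1/5)(4/5) = 0.0256; P(data | r = 2) = (3/5)(2/5)(2/5)(3/5) = 0.0576; P(data | r = 4) = (1/5)(4/5)(4/5)(1/5) = 0.0256.
Multiplying each by its prior: 4/9 · 0.0256 = 0.011378, 2/9 · 0.0576 = 0.0128, 1/3 · 0.0256 = 0.0085333; summing to 0.032711.
Normalising, the posterior is P(r = 1 | data) = 0.34783, P(r = 2 | data) = 0.3913, P(r = 4 | data) = 0.26087.
So P(red next | data) = Σ P(red next | H) P(H | data) = (4/5)(0.34783) + (3/5)(0.3913) + (1/5)(0.26087) = 0.56522.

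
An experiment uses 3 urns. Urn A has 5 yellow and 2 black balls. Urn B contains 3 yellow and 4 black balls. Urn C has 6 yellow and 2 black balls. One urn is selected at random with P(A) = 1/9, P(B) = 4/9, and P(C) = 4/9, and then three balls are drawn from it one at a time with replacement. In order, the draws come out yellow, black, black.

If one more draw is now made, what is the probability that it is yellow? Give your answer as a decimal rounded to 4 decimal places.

0.5241

Compute the likelihood of the observed sequence for each case: P(data | urn A) = (5/7)(2/7)(2/7) = 0.058309; P(data | urn B) = (3/7)(4/7)(4/7) = 0.13994; P(data | urn C) = (6/8)(2/8)(2/8) = 0.046875.
Weighting by the prior gives 1/9 · 0.058309 = 0.0064788, 4/9 · 0.13994 = 0.062196, 4/9 · 0.046875 = 0.020833; these sum to 0.089508.
The posterior is then P(urn A | data) = 0.072382, P(urn B | data) = 0.69487, P(urn C | data) = 0.23275.
Averaging over the posterior, P(yellow next | data) = (5/7)(0.072382) + (3/7)(0.69487) + (3/4)(0.23275) = 0.52407.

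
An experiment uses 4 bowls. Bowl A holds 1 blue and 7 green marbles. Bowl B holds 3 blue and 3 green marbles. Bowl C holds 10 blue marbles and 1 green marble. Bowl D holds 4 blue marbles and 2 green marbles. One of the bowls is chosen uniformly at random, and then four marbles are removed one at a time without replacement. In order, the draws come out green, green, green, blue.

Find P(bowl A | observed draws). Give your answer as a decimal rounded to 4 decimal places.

The likelihood of the observed sequence under each hypothesis: P(data | bowl A) = (7/8)(6/7)(5/6)(1/5) = 1/8; P(data | bowl B) = (3/6)(2/5)(1/4)(3/3) = 1/20; P(data | bowl C) = (1/11)(0/10) = 0; P(data | bowl D) = (2/6)(1/5)(0/4) = 0.
Weighting by the prior gives 1/4 · 1/8 = 1/32, 1/4 · 1/20 = 1/80, 1/4 · 0 = 0, 1/4 · 0 = 0; summing to 7/160.
By Bayes' rule, P(bowl A | data) = (1/32) / (7/160) = 5/7.

0.7143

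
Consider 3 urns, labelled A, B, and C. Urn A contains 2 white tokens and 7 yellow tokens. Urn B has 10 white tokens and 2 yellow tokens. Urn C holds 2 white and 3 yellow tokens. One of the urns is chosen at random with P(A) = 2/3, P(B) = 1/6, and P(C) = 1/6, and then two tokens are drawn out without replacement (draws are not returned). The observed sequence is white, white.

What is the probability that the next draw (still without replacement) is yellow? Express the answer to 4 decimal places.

Under each hypothesis, the probability of the observed sequence is: P(data | urn A) = (2/9)(1/8) = 0.027778; P(data | urn B) = (10/12)(9/11) = 0.68182; P(data | urn C) = (2/5)(1/4) = 0.1.
Multiplying each by its prior: 2/3 · 0.027778 = 0.018519, 1/6 · 0.68182 = 0.11364, 1/6 · 0.1 = 0.016667; with total 0.14882.
Dividing through by the total gives posterior P(urn A | data) = 0.12443, P(urn B | data) = 0.76357, P(urn C | data) = 0.11199.
The predictive probability is P(yellow next | data) = (1)(0.12443) + (1/5)(0.76357) + (1)(0.11199) = 0.38914.

0.3891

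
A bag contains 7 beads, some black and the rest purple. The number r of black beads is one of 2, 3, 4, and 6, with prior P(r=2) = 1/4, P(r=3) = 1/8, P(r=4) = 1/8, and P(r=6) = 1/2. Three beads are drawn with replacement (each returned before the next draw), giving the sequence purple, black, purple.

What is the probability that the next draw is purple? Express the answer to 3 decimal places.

The likelihood of the observed sequence under each hypothesis: P(data | r = 2) = (5/7)(2/7)(5/7) = 50/343; P(data | r = 3) = (4/7)(3/7)(4/7) = 48/343; P(data | r = 4) = (3/7)(4/7)(3/7) = 36/343; P(data | r = 6) = (1/7)(6/7)(1/7) = 6/343.
Weighting by the prior gives 1/4 · 50/343 = 25/686, 1/8 · 48/343 = 6/343, 1/8 · 36/343 = 9/686, 1/2 · 6/343 = 3/343; summing to 26/343.
Dividing through by the total gives posterior P(r = 2 | data) = 25/52, P(r = 3 | data) = 3/13, P(r = 4 | data) = 9/52, P(r = 6 | data) = 3/26.
The predictive probability is P(purple next | data) = (5/7)(25/52) + (4/7)(3/13) + (3/7)(9/52) + (1/7)(3/26) = 103/182.

0.566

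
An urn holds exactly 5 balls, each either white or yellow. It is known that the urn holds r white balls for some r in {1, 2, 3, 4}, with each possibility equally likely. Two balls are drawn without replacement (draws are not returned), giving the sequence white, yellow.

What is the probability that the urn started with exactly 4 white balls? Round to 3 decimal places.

0.200

Compute the likelihood of the observed sequence for each case: P(data | r = 1) = (1/5)(4/4) = 1/5; P(data | r = 2) = (2/5)(3/4) = 3/10; P(data | r = 3) = (3/5)(2/4) = 3/10; P(data | r = 4) = (4/5)(1/4) = 1/5.
Weighting by the prior gives 1/4 · 1/5 = 1/20, 1/4 · 3/10 = 3/40, 1/4 · 3/10 = 3/40, 1/4 · 1/5 = 1/20; with total 1/4.
By Bayes' rule, P(r = 4 | data) = (1/20) / (1/4) = 1/5.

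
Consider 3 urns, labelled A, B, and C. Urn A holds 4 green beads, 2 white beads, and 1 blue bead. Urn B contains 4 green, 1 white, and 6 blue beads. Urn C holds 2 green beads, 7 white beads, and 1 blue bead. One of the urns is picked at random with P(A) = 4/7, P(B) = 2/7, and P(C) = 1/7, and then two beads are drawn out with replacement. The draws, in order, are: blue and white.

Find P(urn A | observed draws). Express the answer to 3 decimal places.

0.491

For each hypothesis, P(data | H) works out to: P(data | urn A) = (1/7)(2/7) = 0.040816; P(data | urn B) = (6/11)(1/11) = 0.049587; P(data | urn C) = (1/10)(7/10) = 0.07.
Multiplying each by its prior: 4/7 · 0.040816 = 0.023324, 2/7 · 0.049587 = 0.014168, 1/7 · 0.07 = 0.01; these sum to 0.047491.
Hence P(urn A | data) = (0.023324) / (0.047491) = 0.49111.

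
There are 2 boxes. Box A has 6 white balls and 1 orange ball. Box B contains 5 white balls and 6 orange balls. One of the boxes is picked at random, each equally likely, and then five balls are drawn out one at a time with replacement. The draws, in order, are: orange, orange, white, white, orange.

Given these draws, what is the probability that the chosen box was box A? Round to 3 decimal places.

For each hypothesis, P(data | H) works out to: P(data | box A) = (1/7)(1/7)(6/7)(6/7)(1/7) = 0.002142; P(data | box B) = (6/11)(6/11)(5/11)(5/11)(6/11) = 0.03353.
Weighting by the prior gives 1/2 · 0.002142 = 0.001071, 1/2 · 0.03353 = 0.016765; these sum to 0.017836.
Hence P(box A | data) = (0.001071) / (0.017836) = 0.060047.

0.060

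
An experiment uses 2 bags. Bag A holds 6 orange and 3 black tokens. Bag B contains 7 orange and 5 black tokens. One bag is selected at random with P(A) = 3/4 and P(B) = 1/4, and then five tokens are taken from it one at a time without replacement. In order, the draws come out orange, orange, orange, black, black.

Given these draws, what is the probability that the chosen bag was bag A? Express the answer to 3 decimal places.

0.764

Compute the likelihood of the observed sequence for each case: P(data | bag A) = (6/9)(5/8)(4/7)(3/6)(2/5) = 0.047619; P(data | bag B) = (7/12)(6/11)(5/10)(5/9)(4/8) = 0.044192.
The prior-weighted likelihoods are 3/4 · 0.047619 = 0.035714, 1/4 · 0.044192 = 0.011048; with total 0.046762.
Therefore the posterior P(bag A | data) = (0.035714) / (0.046762) = 0.76374.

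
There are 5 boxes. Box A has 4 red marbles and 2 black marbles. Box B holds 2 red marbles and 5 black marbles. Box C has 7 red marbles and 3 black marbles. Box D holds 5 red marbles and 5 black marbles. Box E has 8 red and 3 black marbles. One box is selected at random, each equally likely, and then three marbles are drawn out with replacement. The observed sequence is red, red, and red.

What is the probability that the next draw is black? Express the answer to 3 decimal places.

0.329

The likelihood of the observed sequence under each hypothesis: P(data | box A) = (4/6)(4/6)(4/6) = 0.2963; P(data | box B) = (2/7)(2/7)(2/7) = 0.023324; P(data | box C) = (7/10)(7/10)(7/10) = 0.343; P(data | box D) = (5/10)(5/10)(5/10) = 0.125; P(data | box E) = (8/11)(8/11)(8/11) = 0.38467.
The prior-weighted likelihoods are 1/5 · 0.2963 = 0.059259, 1/5 · 0.023324 = 0.0046647, 1/5 · 0.343 = 0.0686, 1/5 · 0.125 = 0.025, 1/5 · 0.38467 = 0.076935; summing to 0.23446.
The posterior is then P(box A | data) = 0.25275, P(box B | data) = 0.019896, P(box C | data) = 0.29259, P(box D | data) = 0.10663, P(box E | data) = 0.32814.
So P(black next | data) = Σ P(black next | H) P(H | data) = (1/3)(0.25275) + (5/7)(0.019896) + (3/10)(0.29259) + (1/2)(0.10663) + (3/11)(0.32814) = 0.32904.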